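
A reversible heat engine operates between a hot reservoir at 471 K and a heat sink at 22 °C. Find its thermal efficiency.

η ≈ 0.3734

T_C = 22 °C → 22 + 273.15 = 295.15 K.
The Carnot efficiency is η = 1 − T_C/T_H = 1 − 295.15/471.00 = 0.3734.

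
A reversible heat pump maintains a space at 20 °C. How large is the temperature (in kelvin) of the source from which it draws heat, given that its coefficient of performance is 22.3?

T_H = 20 °C → 20 + 273.15 = 293.15 K.
COP_HP = T_H/(T_H − T_C) ⇒ T_C = T_H·(COP_HP − 1)/COP_HP = 293.15 × (22.3 − 1)/22.3 = 280 K.

T_C ≈ 280 K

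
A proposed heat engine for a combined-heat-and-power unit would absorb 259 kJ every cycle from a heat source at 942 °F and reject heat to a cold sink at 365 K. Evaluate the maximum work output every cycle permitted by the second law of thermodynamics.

W_max ≈ 138 kJ

T_H = 942 °F → (942 − 32) × 5/9 = 505.56 °C = 778.71 K.
By the Carnot theorem, η_max = 1 − T_C/T_H = 1 − 365.00/778.71 = 0.5313.
W_max = η_max · Q_H = 0.5313 × 259 = 138 kJ.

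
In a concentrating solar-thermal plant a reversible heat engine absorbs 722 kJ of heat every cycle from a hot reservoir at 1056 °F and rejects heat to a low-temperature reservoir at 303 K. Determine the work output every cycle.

T_H = 1056 °F → (1056 − 32) × 5/9 = 568.89 °C = 842.04 K.
Carnot efficiency: η = 1 − T_C/T_H = 1 − 303.00/842.04 = 0.6402.
W = η·Q_H = 0.6402 × 722 = 462.2 kJ.

W ≈ 462.2 kJ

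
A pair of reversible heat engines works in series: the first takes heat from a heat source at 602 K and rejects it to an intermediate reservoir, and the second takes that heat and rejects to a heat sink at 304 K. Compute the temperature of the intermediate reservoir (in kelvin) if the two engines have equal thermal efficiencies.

T_m ≈ 427.8 K

Equal efficiencies require 1 − T_m/T_H = 1 − T_C/T_m, i.e. T_m/T_H = T_C/T_m, so T_m = √(T_H·T_C) = √(602.00 × 304.00) = 427.8 K.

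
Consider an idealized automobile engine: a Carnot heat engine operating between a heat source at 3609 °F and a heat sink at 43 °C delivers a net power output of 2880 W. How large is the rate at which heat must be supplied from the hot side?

T_H = 3609 °F → (3609 − 32) × 5/9 = 1987.22 °C = 2260.37 K.
T_C = 43 °C → 43 + 273.15 = 316.15 K.
For a reversible engine, η = 1 − T_C/T_H = 1 − 316.15/2260.37 = 0.8601.
Q_H = W/η = 2880/0.8601 = 3350 W.

Q̇_H ≈ 3350 W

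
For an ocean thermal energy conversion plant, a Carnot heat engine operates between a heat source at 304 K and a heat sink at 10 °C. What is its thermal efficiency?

η ≈ 0.0686

T_C = 10 °C → 10 + 273.15 = 283.15 K.
Carnot efficiency: η = 1 − T_C/T_H = 1 − 283.15/304.00 = 0.0686.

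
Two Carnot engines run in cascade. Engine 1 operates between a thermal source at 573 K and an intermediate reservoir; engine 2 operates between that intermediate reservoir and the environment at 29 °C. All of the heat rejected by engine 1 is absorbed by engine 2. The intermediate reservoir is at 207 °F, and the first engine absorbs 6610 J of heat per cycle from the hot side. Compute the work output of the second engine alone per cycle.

W₂ ≈ 787.0 J

T_C = 29 °C → 29 + 273.15 = 302.15 K.
T_m = 207 °F → (207 − 32) × 5/9 = 97.22 °C = 370.37 K.
Heat entering the second stage: Q_m = Q_H·(T_m/T_H) = 6610 × 370.37/573.00 = 4273 J.
Second-stage efficiency η₂ = 1 − T_C/T_m = 1 − 302.15/370.37 = 0.1842, so W₂ = η₂·Q_m = 787.0 J.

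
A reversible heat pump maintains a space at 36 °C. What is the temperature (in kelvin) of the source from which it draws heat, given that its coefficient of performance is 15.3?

T_C ≈ 289 K

T_H = 36 °C → 36 + 273.15 = 309.15 K.
COP_HP = T_H/(T_H − T_C) ⇒ T_C = T_H·(COP_HP − 1)/COP_HP = 309.15 × (15.3 − 1)/15.3 = 289 K.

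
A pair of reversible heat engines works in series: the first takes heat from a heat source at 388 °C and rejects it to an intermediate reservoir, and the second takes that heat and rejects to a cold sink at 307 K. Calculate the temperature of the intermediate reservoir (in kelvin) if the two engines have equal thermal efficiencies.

T_H = 388 °C → 388 + 273.15 = 661.15 K.
Equal efficiencies require 1 − T_m/T_H = 1 − T_C/T_m, i.e. T_m/T_H = T_C/T_m, so T_m = √(T_H·T_C) = √(661.15 × 307.00) = 451 K.

T_m ≈ 451 K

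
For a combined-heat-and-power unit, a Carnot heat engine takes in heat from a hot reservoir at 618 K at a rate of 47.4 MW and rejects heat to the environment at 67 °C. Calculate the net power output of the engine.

Ẇ ≈ 21.3 MW

T_C = 67 °C → 67 + 273.15 = 340.15 K.
Carnot efficiency: η = 1 − T_C/T_H = 1 − 340.15/618.00 = 0.4496.
W = η·Q_H = 0.4496 × 47.4 = 21.3 MW.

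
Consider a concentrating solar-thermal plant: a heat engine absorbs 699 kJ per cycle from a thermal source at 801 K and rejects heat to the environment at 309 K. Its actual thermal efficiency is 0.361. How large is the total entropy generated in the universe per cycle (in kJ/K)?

W = η·Q_H = 0.361 × 699 = 252.3 kJ, so Q_C = Q_H − W = 446.7 kJ.
Entropy balance on the reservoirs: −Q_H/T_H = -0.8727 kJ/K, +Q_C/T_C = 1.446 kJ/K.
ΔS_univ = −Q_H/T_H + Q_C/T_C = 0.5728 kJ/K (> 0, since η = 0.361 < η_Carnot = 0.614).

ΔS_univ ≈ 0.5728 kJ/K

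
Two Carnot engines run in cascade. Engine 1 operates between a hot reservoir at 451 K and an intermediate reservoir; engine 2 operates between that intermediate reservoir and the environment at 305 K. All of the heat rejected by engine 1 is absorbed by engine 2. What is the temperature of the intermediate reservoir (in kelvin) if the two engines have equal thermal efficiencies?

T_m ≈ 371 K

Equal efficiencies require 1 − T_m/T_H = 1 − T_C/T_m, i.e. T_m/T_H = T_C/T_m, so T_m = √(T_H·T_C) = √(451.00 × 305.00) = 371 K.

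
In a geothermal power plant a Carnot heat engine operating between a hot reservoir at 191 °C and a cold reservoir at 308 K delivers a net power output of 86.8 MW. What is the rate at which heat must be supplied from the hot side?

Q̇_H ≈ 258 MW

T_H = 191 °C → 191 + 273.15 = 464.15 K.
Carnot efficiency: η = 1 − T_C/T_H = 1 − 308.00/464.15 = 0.3364.
Q_H = W/η = 86.8/0.3364 = 258 MW.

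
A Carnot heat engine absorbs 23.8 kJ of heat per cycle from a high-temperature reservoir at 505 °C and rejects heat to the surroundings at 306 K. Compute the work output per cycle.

T_H = 505 °C → 505 + 273.15 = 778.15 K.
For a reversible engine, η = 1 − T_C/T_H = 1 − 306.00/778.15 = 0.6068.
W = η·Q_H = 0.6068 × 23.8 = 14.4 kJ.

W ≈ 14.4 kJ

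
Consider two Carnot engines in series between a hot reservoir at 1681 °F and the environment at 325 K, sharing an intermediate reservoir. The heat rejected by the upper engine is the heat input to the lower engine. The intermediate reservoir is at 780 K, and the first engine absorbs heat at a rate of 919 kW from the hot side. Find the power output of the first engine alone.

Ẇ₁ ≈ 316.3 kW

T_H = 1681 °F → (1681 − 32) × 5/9 = 916.11 °C = 1189.26 K.
First-stage efficiency η₁ = 1 − T_m/T_H = 1 − 780.00/1189.26 = 0.3441.
W₁ = η₁·Q_H = 0.3441 × 919 = 316.3 kW.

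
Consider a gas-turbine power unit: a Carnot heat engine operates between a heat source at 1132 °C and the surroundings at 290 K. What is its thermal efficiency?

T_H = 1132 °C → 1132 + 273.15 = 1405.15 K.
For a reversible engine, η = 1 − T_C/T_H = 1 − 290.00/1405.15 = 0.794.

η ≈ 0.794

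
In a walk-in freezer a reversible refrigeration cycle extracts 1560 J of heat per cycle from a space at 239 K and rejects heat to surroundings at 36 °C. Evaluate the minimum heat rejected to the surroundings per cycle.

T_H = 36 °C → 36 + 273.15 = 309.15 K.
For a reversible cycle Q_H/Q_C = T_H/T_C, so Q_H = Q_C·T_H/T_C = 1560 × 309.15/239.00 = 2020 J.

Q_H ≈ 2020 J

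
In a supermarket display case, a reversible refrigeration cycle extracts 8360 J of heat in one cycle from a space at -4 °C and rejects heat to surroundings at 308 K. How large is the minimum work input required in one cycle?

T_C = -4 °C → -4 + 273.15 = 269.15 K.
COP_R = T_C/(T_H − T_C) = 269.15/38.85 = 6.9279.
W = Q_C/COP_R = 8360/6.9279 = 1210 J.

W_in ≈ 1210 J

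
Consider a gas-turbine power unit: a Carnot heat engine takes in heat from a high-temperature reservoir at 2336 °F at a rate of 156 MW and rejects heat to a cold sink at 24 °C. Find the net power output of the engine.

Ẇ ≈ 126.2 MW

T_H = 2336 °F → (2336 − 32) × 5/9 = 1280.00 °C = 1553.15 K.
T_C = 24 °C → 24 + 273.15 = 297.15 K.
η_rev = 1 − T_C/T_H = 1 − 297.15/1553.15 = 0.8087.
W = η·Q_H = 0.8087 × 156 = 126.2 MW.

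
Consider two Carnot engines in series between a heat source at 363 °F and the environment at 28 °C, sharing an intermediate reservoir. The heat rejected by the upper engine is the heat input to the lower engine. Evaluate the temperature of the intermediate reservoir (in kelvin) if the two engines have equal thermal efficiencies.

T_m ≈ 371 K

T_H = 363 °F → (363 − 32) × 5/9 = 183.89 °C = 457.04 K.
T_C = 28 °C → 28 + 273.15 = 301.15 K.
Equal efficiencies require 1 − T_m/T_H = 1 − T_C/T_m, i.e. T_m/T_H = T_C/T_m, so T_m = √(T_H·T_C) = √(457.04 × 301.15) = 371 K.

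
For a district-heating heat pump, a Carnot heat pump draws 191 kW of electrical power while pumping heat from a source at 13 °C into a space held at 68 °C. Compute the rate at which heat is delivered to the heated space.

T_H = 68 °C → 68 + 273.15 = 341.15 K.
T_C = 13 °C → 13 + 273.15 = 286.15 K.
Reversible heating COP: COP_HP = T_H/(T_H − T_C) = 341.15/55.00 = 6.2027.
Q_H = COP_HP · W = 6.2027 × 191 = 1180 kW.

Q̇_H ≈ 1180 kW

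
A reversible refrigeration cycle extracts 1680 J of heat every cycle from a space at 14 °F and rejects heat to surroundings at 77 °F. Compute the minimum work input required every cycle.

W_in ≈ 223 J

T_H = 77 °F → (77 − 32) × 5/9 = 25.00 °C = 298.15 K.
T_C = 14 °F → (14 − 32) × 5/9 = -10.00 °C = 263.15 K.
For a reversible refrigerator, COP_R = T_C/(T_H − T_C) = 263.15/35.00 = 7.5186.
W = Q_C/COP_R = 1680/7.5186 = 223 J.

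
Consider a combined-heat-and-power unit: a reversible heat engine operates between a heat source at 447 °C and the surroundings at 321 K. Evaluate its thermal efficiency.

T_H = 447 °C → 447 + 273.15 = 720.15 K.
Since the cycle is reversible, η = 1 − T_C/T_H = 1 − 321.00/720.15 = 0.554.

η ≈ 0.554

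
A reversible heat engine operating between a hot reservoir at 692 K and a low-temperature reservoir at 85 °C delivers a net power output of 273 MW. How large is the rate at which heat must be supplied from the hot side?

Q̇_H ≈ 566 MW

T_C = 85 °C → 85 + 273.15 = 358.15 K.
Carnot efficiency: η = 1 − T_C/T_H = 1 − 358.15/692.00 = 0.4824.
Q_H = W/η = 273/0.4824 = 566 MW.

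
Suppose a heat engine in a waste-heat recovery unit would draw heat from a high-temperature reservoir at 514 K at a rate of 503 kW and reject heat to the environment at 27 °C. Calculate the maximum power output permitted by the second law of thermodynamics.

T_C = 27 °C → 27 + 273.15 = 300.15 K.
No engine can exceed the Carnot limit: η_max = 1 − T_C/T_H = 1 − 300.15/514.00 = 0.4161.
W_max = η_max · Q_H = 0.4161 × 503 = 209.3 kW.

Ẇ_max ≈ 209.3 kW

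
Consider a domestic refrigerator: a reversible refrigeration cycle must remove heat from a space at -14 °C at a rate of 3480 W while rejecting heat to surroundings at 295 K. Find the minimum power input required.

T_C = -14 °C → -14 + 273.15 = 259.15 K.
Carnot COP: COP_R = T_C/(T_H − T_C) = 259.15/35.85 = 7.2287.
W = Q_C/COP_R = 3480/7.2287 = 481 W.

Ẇ_in ≈ 481 W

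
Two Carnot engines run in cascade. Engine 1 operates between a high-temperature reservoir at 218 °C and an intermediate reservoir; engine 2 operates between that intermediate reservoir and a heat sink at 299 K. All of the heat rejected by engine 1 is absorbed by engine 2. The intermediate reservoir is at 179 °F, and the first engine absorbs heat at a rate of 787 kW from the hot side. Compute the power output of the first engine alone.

T_H = 218 °C → 218 + 273.15 = 491.15 K.
T_m = 179 °F → (179 − 32) × 5/9 = 81.67 °C = 354.82 K.
First-stage efficiency η₁ = 1 − T_m/T_H = 1 − 354.82/491.15 = 0.2776.
W₁ = η₁·Q_H = 0.2776 × 787 = 218.5 kW.

Ẇ₁ ≈ 218.5 kW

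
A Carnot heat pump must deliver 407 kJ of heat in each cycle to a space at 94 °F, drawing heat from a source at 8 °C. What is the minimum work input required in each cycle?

T_H = 94 °F → (94 − 32) × 5/9 = 34.44 °C = 307.59 K.
T_C = 8 °C → 8 + 273.15 = 281.15 K.
For a reversible heat pump, COP_HP = T_H/(T_H − T_C) = 307.59/26.44 = 11.6317.
W = Q_H/COP_HP = 407/11.6317 = 34.99 kJ.

W_in ≈ 34.99 kJ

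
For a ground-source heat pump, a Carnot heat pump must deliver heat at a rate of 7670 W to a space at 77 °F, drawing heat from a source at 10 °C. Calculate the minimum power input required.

Ẇ_in ≈ 386 W

T_H = 77 °F → (77 − 32) × 5/9 = 25.00 °C = 298.15 K.
T_C = 10 °C → 10 + 273.15 = 283.15 K.
The Carnot heat-pump COP is COP_HP = T_H/(T_H − T_C) = 298.15/15.00 = 19.8767.
W = Q_H/COP_HP = 7670/19.8767 = 386 W.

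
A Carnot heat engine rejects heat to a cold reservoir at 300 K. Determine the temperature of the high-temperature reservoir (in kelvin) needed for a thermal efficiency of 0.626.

From η = 1 − T_C/T_H, solving for T_H gives T_H = T_C/(1 − η) = 300.00/(1 − 0.626) = 802.1 K.

T_H ≈ 802.1 K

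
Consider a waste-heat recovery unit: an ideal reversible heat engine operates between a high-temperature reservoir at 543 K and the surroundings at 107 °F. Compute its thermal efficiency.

T_C = 107 °F → (107 − 32) × 5/9 = 41.67 °C = 314.82 K.
Since the cycle is reversible, η = 1 − T_C/T_H = 1 − 314.82/543.00 = 0.420.

η ≈ 0.420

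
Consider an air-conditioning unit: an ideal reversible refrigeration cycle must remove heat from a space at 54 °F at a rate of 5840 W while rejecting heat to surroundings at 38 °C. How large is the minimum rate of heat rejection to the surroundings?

Q̇_H ≈ 6368 W

T_H = 38 °C → 38 + 273.15 = 311.15 K.
T_C = 54 °F → (54 − 32) × 5/9 = 12.22 °C = 285.37 K.
For a reversible cycle Q_H/Q_C = T_H/T_C, so Q_H = Q_C·T_H/T_C = 5840 × 311.15/285.37 = 6368 W.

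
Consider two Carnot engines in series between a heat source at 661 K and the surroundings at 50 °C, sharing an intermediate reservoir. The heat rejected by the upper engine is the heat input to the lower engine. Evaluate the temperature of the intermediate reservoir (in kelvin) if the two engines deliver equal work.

T_m ≈ 492 K

T_C = 50 °C → 50 + 273.15 = 323.15 K.
For reversible stages Q_m = Q_H·(T_m/T_H). Setting W₁ = Q_H(1 − T_m/T_H) equal to W₂ = Q_m(1 − T_C/T_m) = Q_H·(T_m − T_C)/T_H gives T_H − T_m = T_m − T_C, so T_m = (T_H + T_C)/2 = (661.00 + 323.15)/2 = 492 K.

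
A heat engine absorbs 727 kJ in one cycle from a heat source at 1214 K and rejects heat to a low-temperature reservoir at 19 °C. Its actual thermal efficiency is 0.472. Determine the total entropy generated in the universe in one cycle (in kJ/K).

ΔS_univ ≈ 0.7151 kJ/K

T_C = 19 °C → 19 + 273.15 = 292.15 K.
W = η·Q_H = 0.472 × 727 = 343.1 kJ, so Q_C = Q_H − W = 383.9 kJ.
Reservoir entropy changes: ΔS_H = −Q_H/T_H = −727/1214.00 = -0.5988 kJ/K and ΔS_C = +Q_C/T_C = 383.9/292.15 = 1.314 kJ/K.
ΔS_univ = −Q_H/T_H + Q_C/T_C = 0.7151 kJ/K (> 0, since η = 0.472 < η_Carnot = 0.759).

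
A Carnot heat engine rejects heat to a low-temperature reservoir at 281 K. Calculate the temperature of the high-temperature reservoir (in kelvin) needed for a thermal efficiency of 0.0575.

From η = 1 − T_C/T_H, solving for T_H gives T_H = T_C/(1 − η) = 281.00/(1 − 0.0575) = 298.1 K.

T_H ≈ 298.1 K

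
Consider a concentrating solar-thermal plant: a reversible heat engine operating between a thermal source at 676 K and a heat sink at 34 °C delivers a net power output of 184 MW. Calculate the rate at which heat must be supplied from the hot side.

T_C = 34 °C → 34 + 273.15 = 307.15 K.
For a reversible engine, η = 1 − T_C/T_H = 1 − 307.15/676.00 = 0.5456.
Q_H = W/η = 184/0.5456 = 337 MW.

Q̇_H ≈ 337 MW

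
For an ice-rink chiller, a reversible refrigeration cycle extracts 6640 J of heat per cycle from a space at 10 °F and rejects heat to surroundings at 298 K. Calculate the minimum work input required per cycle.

T_C = 10 °F → (10 − 32) × 5/9 = -12.22 °C = 260.93 K.
COP_R = T_C/(T_H − T_C) = 260.93/37.07 = 7.0384.
W = Q_C/COP_R = 6640/7.0384 = 943.4 J.

W_in ≈ 943.4 J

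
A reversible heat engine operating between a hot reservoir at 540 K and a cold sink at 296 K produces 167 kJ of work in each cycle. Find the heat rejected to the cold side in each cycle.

Q_C ≈ 203 kJ

The Carnot efficiency is η = 1 − T_C/T_H = 1 − 296.00/540.00 = 0.4519.
Since Q_C/Q_H = T_C/T_H and Q_H = W/η, Q_C = W·T_C/(T_H − T_C) = 167 × 296.00/244.00 = 203 kJ.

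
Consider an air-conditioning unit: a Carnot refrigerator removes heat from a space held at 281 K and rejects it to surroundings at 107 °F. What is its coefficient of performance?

T_H = 107 °F → (107 − 32) × 5/9 = 41.67 °C = 314.82 K.
The reversible coefficient of performance is COP_R = T_C/(T_H − T_C) = 281.00/(314.82 − 281.00) = 8.31.

COP_R ≈ 8.31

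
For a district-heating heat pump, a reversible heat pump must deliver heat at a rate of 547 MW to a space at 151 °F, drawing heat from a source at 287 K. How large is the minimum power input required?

T_H = 151 °F → (151 − 32) × 5/9 = 66.11 °C = 339.26 K.
COP_HP = T_H/(T_H − T_C) = 339.26/52.26 = 6.4917.
W = Q_H/COP_HP = 547/6.4917 = 84.26 MW.

Ẇ_in ≈ 84.26 MW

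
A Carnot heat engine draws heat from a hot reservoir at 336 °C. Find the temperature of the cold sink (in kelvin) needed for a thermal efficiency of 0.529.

T_H = 336 °C → 336 + 273.15 = 609.15 K.
From η = 1 − T_C/T_H, T_C = T_H·(1 − η) = 609.15 × (1 − 0.529) = 287 K.

T_C ≈ 287 K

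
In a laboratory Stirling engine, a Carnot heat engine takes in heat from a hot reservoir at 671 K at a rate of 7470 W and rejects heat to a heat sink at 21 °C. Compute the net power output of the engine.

T_C = 21 °C → 21 + 273.15 = 294.15 K.
Carnot efficiency: η = 1 − T_C/T_H = 1 − 294.15/671.00 = 0.5616.
W = η·Q_H = 0.5616 × 7470 = 4200 W.

Ẇ ≈ 4200 W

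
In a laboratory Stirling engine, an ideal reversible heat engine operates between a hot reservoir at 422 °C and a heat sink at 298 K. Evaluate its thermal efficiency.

η ≈ 0.5713

T_H = 422 °C → 422 + 273.15 = 695.15 K.
Since the cycle is reversible, η = 1 − T_C/T_H = 1 − 298.00/695.15 = 0.5713.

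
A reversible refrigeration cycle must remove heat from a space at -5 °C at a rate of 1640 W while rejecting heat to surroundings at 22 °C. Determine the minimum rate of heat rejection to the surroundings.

T_H = 22 °C → 22 + 273.15 = 295.15 K.
T_C = -5 °C → -5 + 273.15 = 268.15 K.
For a reversible cycle Q_H/Q_C = T_H/T_C, so Q_H = Q_C·T_H/T_C = 1640 × 295.15/268.15 = 1810 W.

Q̇_H ≈ 1810 W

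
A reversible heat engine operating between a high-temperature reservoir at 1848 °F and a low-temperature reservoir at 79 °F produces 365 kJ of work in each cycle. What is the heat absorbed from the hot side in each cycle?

T_H = 1848 °F → (1848 − 32) × 5/9 = 1008.89 °C = 1282.04 K.
T_C = 79 °F → (79 − 32) × 5/9 = 26.11 °C = 299.26 K.
For a reversible engine, η = 1 − T_C/T_H = 1 − 299.26/1282.04 = 0.7666.
Q_H = W/η = 365/0.7666 = 476 kJ.

Q_H ≈ 476 kJ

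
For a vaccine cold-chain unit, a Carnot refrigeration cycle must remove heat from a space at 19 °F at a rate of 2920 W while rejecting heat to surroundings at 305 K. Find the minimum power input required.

Ẇ_in ≈ 429 W

T_C = 19 °F → (19 − 32) × 5/9 = -7.22 °C = 265.93 K.
Carnot COP: COP_R = T_C/(T_H − T_C) = 265.93/39.07 = 6.8061.
W = Q_C/COP_R = 2920/6.8061 = 429 W.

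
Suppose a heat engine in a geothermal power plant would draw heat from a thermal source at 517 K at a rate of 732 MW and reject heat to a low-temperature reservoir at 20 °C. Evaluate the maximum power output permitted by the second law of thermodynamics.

T_C = 20 °C → 20 + 273.15 = 293.15 K.
The upper bound on efficiency is η_max = 1 − T_C/T_H = 1 − 293.15/517.00 = 0.4330.
W_max = η_max · Q_H = 0.4330 × 732 = 317 MW.

Ẇ_max ≈ 317 MW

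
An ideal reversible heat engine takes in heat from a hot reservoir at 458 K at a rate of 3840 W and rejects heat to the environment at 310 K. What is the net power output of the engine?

Ẇ ≈ 1241 W

The Carnot efficiency is η = 1 − T_C/T_H = 1 − 310.00/458.00 = 0.3231.
W = η·Q_H = 0.3231 × 3840 = 1241 W.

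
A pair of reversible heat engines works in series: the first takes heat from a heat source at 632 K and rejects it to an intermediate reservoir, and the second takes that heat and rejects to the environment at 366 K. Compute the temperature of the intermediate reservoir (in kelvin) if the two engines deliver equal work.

T_m ≈ 499 K

For reversible stages Q_m = Q_H·(T_m/T_H). Setting W₁ = Q_H(1 − T_m/T_H) equal to W₂ = Q_m(1 − T_C/T_m) = Q_H·(T_m − T_C)/T_H gives T_H − T_m = T_m − T_C, so T_m = (T_H + T_C)/2 = (632.00 + 366.00)/2 = 499 K.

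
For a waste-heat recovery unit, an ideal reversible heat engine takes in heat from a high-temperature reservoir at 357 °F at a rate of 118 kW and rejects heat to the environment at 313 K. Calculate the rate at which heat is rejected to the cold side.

T_H = 357 °F → (357 − 32) × 5/9 = 180.56 °C = 453.71 K.
The Carnot efficiency is η = 1 − T_C/T_H = 1 − 313.00/453.71 = 0.3101.
For a reversible cycle Q_C/Q_H = T_C/T_H, so Q_C = 118 × 313.00/453.71 = 81.4 kW.

Q̇_C ≈ 81.4 kW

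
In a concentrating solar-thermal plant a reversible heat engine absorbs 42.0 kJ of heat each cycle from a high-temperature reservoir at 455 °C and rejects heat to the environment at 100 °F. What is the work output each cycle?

W ≈ 24.1 kJ

T_H = 455 °C → 455 + 273.15 = 728.15 K.
T_C = 100 °F → (100 − 32) × 5/9 = 37.78 °C = 310.93 K.
η_rev = 1 − T_C/T_H = 1 − 310.93/728.15 = 0.5730.
W = η·Q_H = 0.5730 × 42.0 = 24.1 kJ.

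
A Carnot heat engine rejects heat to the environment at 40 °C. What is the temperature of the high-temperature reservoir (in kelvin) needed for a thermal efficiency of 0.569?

T_C = 40 °C → 40 + 273.15 = 313.15 K.
From η = 1 − T_C/T_H, solving for T_H gives T_H = T_C/(1 − η) = 313.15/(1 − 0.569) = 726.6 K.

T_H ≈ 726.6 K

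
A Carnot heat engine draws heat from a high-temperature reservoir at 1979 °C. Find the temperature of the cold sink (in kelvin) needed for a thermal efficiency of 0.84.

T_C ≈ 360 K

T_H = 1979 °C → 1979 + 273.15 = 2252.15 K.
From η = 1 − T_C/T_H, T_C = T_H·(1 − η) = 2252.15 × (1 − 0.84) = 360 K.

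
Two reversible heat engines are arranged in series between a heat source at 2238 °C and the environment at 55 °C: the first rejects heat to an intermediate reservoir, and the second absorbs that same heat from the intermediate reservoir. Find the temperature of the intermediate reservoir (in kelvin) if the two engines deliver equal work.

T_H = 2238 °C → 2238 + 273.15 = 2511.15 K.
T_C = 55 °C → 55 + 273.15 = 328.15 K.
For reversible stages Q_m = Q_H·(T_m/T_H). Setting W₁ = Q_H(1 − T_m/T_H) equal to W₂ = Q_m(1 − T_C/T_m) = Q_H·(T_m − T_C)/T_H gives T_H − T_m = T_m − T_C, so T_m = (T_H + T_C)/2 = (2511.15 + 328.15)/2 = 1420 K.

T_m ≈ 1420 K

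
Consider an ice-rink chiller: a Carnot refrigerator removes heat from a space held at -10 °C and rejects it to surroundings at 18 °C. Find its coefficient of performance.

COP_R ≈ 9.40

T_H = 18 °C → 18 + 273.15 = 291.15 K.
T_C = -10 °C → -10 + 273.15 = 263.15 K.
The reversible coefficient of performance is COP_R = T_C/(T_H − T_C) = 263.15/(291.15 − 263.15) = 9.40.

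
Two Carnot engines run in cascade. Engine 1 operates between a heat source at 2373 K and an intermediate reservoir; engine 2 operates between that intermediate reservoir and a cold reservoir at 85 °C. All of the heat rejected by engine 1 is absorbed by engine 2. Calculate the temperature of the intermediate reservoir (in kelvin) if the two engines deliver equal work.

T_C = 85 °C → 85 + 273.15 = 358.15 K.
For reversible stages Q_m = Q_H·(T_m/T_H). Setting W₁ = Q_H(1 − T_m/T_H) equal to W₂ = Q_m(1 − T_C/T_m) = Q_H·(T_m − T_C)/T_H gives T_H − T_m = T_m − T_C, so T_m = (T_H + T_C)/2 = (2373.00 + 358.15)/2 = 1370 K.

T_m ≈ 1370 K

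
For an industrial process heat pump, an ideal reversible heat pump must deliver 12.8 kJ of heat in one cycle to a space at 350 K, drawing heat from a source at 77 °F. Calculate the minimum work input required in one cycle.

T_C = 77 °F → (77 − 32) × 5/9 = 25.00 °C = 298.15 K.
For a reversible heat pump, COP_HP = T_H/(T_H − T_C) = 350.00/51.85 = 6.7502.
W = Q_H/COP_HP = 12.8/6.7502 = 1.90 kJ.

W_in ≈ 1.90 kJ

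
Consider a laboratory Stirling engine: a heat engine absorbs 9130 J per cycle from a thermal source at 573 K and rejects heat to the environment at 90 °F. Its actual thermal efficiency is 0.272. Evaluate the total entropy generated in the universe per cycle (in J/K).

T_C = 90 °F → (90 − 32) × 5/9 = 32.22 °C = 305.37 K.
W = η·Q_H = 0.272 × 9130 = 2483 J, so Q_C = Q_H − W = 6647 J.
Entropy balance on the reservoirs: −Q_H/T_H = -15.93 J/K, +Q_C/T_C = 21.77 J/K.
ΔS_univ = −Q_H/T_H + Q_C/T_C = 5.83 J/K (> 0, since η = 0.272 < η_Carnot = 0.467).

ΔS_univ ≈ 5.83 J/K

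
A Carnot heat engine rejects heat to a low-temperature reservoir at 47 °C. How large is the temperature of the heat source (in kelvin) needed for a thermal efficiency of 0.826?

T_C = 47 °C → 47 + 273.15 = 320.15 K.
From η = 1 − T_C/T_H, solving for T_H gives T_H = T_C/(1 − η) = 320.15/(1 − 0.826) = 1840 K.

T_H ≈ 1840 K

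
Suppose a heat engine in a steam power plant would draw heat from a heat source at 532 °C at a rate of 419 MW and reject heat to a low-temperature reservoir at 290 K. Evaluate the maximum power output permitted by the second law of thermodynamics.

Ẇ_max ≈ 268.1 MW

T_H = 532 °C → 532 + 273.15 = 805.15 K.
By the Carnot theorem, η_max = 1 − T_C/T_H = 1 − 290.00/805.15 = 0.6398.
W_max = η_max · Q_H = 0.6398 × 419 = 268.1 MW.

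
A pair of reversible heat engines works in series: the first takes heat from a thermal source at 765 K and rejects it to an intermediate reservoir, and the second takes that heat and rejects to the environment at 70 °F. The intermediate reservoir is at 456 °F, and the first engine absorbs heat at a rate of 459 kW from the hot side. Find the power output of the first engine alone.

T_C = 70 °F → (70 − 32) × 5/9 = 21.11 °C = 294.26 K.
T_m = 456 °F → (456 − 32) × 5/9 = 235.56 °C = 508.71 K.
First-stage efficiency η₁ = 1 − T_m/T_H = 1 − 508.71/765.00 = 0.3350.
W₁ = η₁·Q_H = 0.3350 × 459 = 154 kW.

Ẇ₁ ≈ 154 kW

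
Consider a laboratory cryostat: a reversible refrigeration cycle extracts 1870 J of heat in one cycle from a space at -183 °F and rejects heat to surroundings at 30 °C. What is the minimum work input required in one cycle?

T_H = 30 °C → 30 + 273.15 = 303.15 K.
T_C = -183 °F → (-183 − 32) × 5/9 = -119.44 °C = 153.71 K.
COP_R = T_C/(T_H − T_C) = 153.71/149.44 = 1.0285.
W = Q_C/COP_R = 1870/1.0285 = 1820 J.

W_in ≈ 1820 J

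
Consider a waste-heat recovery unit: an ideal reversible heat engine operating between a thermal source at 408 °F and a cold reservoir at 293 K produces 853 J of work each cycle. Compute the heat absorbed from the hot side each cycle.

Q_H ≈ 2180 J

T_H = 408 °F → (408 − 32) × 5/9 = 208.89 °C = 482.04 K.
Carnot efficiency: η = 1 − T_C/T_H = 1 − 293.00/482.04 = 0.3922.
Q_H = W/η = 853/0.3922 = 2180 J.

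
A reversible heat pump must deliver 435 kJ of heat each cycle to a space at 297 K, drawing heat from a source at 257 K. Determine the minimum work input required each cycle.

Reversible heating COP: COP_HP = T_H/(T_H − T_C) = 297.00/40.00 = 7.4250.
W = Q_H/COP_HP = 435/7.4250 = 58.6 kJ.

W_in ≈ 58.6 kJ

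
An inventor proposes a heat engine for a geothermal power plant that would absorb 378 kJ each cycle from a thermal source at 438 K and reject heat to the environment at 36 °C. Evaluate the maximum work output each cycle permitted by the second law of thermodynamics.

W_max ≈ 111.2 kJ

T_C = 36 °C → 36 + 273.15 = 309.15 K.
The upper bound on efficiency is η_max = 1 − T_C/T_H = 1 − 309.15/438.00 = 0.2942.
W_max = η_max · Q_H = 0.2942 × 378 = 111.2 kJ.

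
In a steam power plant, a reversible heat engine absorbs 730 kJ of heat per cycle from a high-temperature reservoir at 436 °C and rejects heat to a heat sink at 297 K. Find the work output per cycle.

T_H = 436 °C → 436 + 273.15 = 709.15 K.
Carnot efficiency: η = 1 − T_C/T_H = 1 − 297.00/709.15 = 0.5812.
W = η·Q_H = 0.5812 × 730 = 424 kJ.

W ≈ 424 kJ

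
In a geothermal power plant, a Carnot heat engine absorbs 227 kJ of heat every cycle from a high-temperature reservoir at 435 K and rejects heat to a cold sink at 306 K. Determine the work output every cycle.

W ≈ 67.32 kJ

For a reversible engine, η = 1 − T_C/T_H = 1 − 306.00/435.00 = 0.2966.
W = η·Q_H = 0.2966 × 227 = 67.32 kJ.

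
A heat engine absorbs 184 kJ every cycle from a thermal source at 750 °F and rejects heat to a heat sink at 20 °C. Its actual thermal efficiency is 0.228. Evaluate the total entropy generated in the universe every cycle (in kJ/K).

ΔS_univ ≈ 0.2108 kJ/K

T_H = 750 °F → (750 − 32) × 5/9 = 398.89 °C = 672.04 K.
T_C = 20 °C → 20 + 273.15 = 293.15 K.
W = η·Q_H = 0.228 × 184 = 41.95 kJ, so Q_C = Q_H − W = 142.0 kJ.
Reservoir entropy changes: ΔS_H = −Q_H/T_H = −184/672.04 = -0.2738 kJ/K and ΔS_C = +Q_C/T_C = 142.0/293.15 = 0.4846 kJ/K.
ΔS_univ = −Q_H/T_H + Q_C/T_C = 0.2108 kJ/K (> 0, since η = 0.228 < η_Carnot = 0.564).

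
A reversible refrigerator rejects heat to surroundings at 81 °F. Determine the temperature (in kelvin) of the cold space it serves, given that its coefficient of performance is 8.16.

T_H = 81 °F → (81 − 32) × 5/9 = 27.22 °C = 300.37 K.
COP_R = T_C/(T_H − T_C) ⇒ T_C = T_H·COP_R/(1 + COP_R) = 300.37 × 8.16/(1 + 8.16) = 267.6 K.

T_C ≈ 267.6 K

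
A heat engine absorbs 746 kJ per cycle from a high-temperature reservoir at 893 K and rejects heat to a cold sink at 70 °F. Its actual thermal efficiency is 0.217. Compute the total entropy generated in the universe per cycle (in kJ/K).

T_C = 70 °F → (70 − 32) × 5/9 = 21.11 °C = 294.26 K.
W = η·Q_H = 0.217 × 746 = 161.9 kJ, so Q_C = Q_H − W = 584.1 kJ.
Reservoir entropy changes: ΔS_H = −Q_H/T_H = −746/893.00 = -0.8354 kJ/K and ΔS_C = +Q_C/T_C = 584.1/294.26 = 1.985 kJ/K.
ΔS_univ = −Q_H/T_H + Q_C/T_C = 1.15 kJ/K (> 0, since η = 0.217 < η_Carnot = 0.670).

ΔS_univ ≈ 1.15 kJ/K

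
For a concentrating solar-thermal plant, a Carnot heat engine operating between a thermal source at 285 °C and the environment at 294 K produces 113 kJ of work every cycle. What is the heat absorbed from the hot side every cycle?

T_H = 285 °C → 285 + 273.15 = 558.15 K.
Carnot efficiency: η = 1 − T_C/T_H = 1 − 294.00/558.15 = 0.4733.
Q_H = W/η = 113/0.4733 = 239 kJ.

Q_H ≈ 239 kJ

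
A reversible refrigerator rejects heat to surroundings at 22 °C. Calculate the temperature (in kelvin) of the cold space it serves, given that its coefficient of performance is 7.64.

T_C ≈ 261 K

T_H = 22 °C → 22 + 273.15 = 295.15 K.
COP_R = T_C/(T_H − T_C) ⇒ T_C = T_H·COP_R/(1 + COP_R) = 295.15 × 7.64/(1 + 7.64) = 261 K.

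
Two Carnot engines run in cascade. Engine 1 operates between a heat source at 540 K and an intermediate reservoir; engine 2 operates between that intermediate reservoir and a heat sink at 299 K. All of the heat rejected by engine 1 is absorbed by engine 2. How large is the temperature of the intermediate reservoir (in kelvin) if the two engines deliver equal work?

For reversible stages Q_m = Q_H·(T_m/T_H). Setting W₁ = Q_H(1 − T_m/T_H) equal to W₂ = Q_m(1 − T_C/T_m) = Q_H·(T_m − T_C)/T_H gives T_H − T_m = T_m − T_C, so T_m = (T_H + T_C)/2 = (540.00 + 299.00)/2 = 419.5 K.

T_m ≈ 419.5 K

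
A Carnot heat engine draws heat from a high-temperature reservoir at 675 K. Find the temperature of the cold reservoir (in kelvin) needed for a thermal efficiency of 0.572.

From η = 1 − T_C/T_H, T_C = T_H·(1 − η) = 675.00 × (1 − 0.572) = 289 K.

T_C ≈ 289 K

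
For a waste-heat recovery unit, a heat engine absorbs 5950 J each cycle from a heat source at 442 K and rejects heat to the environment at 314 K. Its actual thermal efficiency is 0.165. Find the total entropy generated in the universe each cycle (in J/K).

ΔS_univ ≈ 2.361 J/K

W = η·Q_H = 0.165 × 5950 = 981.8 J, so Q_C = Q_H − W = 4968 J.
The hot reservoir loses entropy Q_H/T_H = 5950/442.00 = 13.46 J/K; the cold reservoir gains Q_C/T_C = 4968/314.00 = 15.82 J/K.
ΔS_univ = −Q_H/T_H + Q_C/T_C = 2.361 J/K (> 0, since η = 0.165 < η_Carnot = 0.290).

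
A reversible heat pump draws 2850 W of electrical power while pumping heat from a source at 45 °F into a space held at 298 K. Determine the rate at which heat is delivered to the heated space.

T_C = 45 °F → (45 − 32) × 5/9 = 7.22 °C = 280.37 K.
COP_HP = T_H/(T_H − T_C) = 298.00/17.63 = 16.9051.
Q_H = COP_HP · W = 16.9051 × 2850 = 48180 W.

Q̇_H ≈ 48180 W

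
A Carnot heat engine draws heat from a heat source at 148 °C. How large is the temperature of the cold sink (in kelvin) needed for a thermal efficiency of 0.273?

T_C ≈ 306 K

T_H = 148 °C → 148 + 273.15 = 421.15 K.
From η = 1 − T_C/T_H, T_C = T_H·(1 − η) = 421.15 × (1 − 0.273) = 306 K.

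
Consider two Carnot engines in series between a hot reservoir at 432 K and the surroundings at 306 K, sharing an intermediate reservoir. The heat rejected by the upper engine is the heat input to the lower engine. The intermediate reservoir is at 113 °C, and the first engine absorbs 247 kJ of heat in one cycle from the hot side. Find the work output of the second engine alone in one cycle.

W₂ ≈ 45.8 kJ

T_m = 113 °C → 113 + 273.15 = 386.15 K.
Heat entering the second stage: Q_m = Q_H·(T_m/T_H) = 247 × 386.15/432.00 = 221 kJ.
Second-stage efficiency η₂ = 1 − T_C/T_m = 1 − 306.00/386.15 = 0.2076, so W₂ = η₂·Q_m = 45.8 kJ.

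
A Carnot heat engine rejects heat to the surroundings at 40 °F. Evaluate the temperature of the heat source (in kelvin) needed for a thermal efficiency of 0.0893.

T_C = 40 °F → (40 − 32) × 5/9 = 4.44 °C = 277.59 K.
From η = 1 − T_C/T_H, solving for T_H gives T_H = T_C/(1 − η) = 277.59/(1 − 0.0893) = 305 K.

T_H ≈ 305 K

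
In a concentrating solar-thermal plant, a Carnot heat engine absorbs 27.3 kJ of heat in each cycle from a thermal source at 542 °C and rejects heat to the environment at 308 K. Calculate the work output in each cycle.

W ≈ 16.98 kJ

T_H = 542 °C → 542 + 273.15 = 815.15 K.
Since the cycle is reversible, η = 1 − T_C/T_H = 1 − 308.00/815.15 = 0.6222.
W = η·Q_H = 0.6222 × 27.3 = 16.98 kJ.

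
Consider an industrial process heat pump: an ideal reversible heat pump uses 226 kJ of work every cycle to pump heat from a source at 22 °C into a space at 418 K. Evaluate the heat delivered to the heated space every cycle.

Q_H ≈ 769 kJ

T_C = 22 °C → 22 + 273.15 = 295.15 K.
The Carnot heat-pump COP is COP_HP = T_H/(T_H − T_C) = 418.00/122.85 = 3.4025.
Q_H = COP_HP · W = 3.4025 × 226 = 769 kJ.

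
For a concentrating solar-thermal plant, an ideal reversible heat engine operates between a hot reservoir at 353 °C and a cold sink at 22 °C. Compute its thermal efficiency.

η ≈ 0.529

T_H = 353 °C → 353 + 273.15 = 626.15 K.
T_C = 22 °C → 22 + 273.15 = 295.15 K.
The Carnot efficiency is η = 1 − T_C/T_H = 1 − 295.15/626.15 = 0.529.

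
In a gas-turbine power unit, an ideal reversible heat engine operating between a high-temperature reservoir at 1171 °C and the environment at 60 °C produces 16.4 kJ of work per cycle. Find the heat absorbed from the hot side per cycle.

Q_H ≈ 21.3 kJ

T_H = 1171 °C → 1171 + 273.15 = 1444.15 K.
T_C = 60 °C → 60 + 273.15 = 333.15 K.
The Carnot efficiency is η = 1 − T_C/T_H = 1 − 333.15/1444.15 = 0.7693.
Q_H = W/η = 16.4/0.7693 = 21.3 kJ.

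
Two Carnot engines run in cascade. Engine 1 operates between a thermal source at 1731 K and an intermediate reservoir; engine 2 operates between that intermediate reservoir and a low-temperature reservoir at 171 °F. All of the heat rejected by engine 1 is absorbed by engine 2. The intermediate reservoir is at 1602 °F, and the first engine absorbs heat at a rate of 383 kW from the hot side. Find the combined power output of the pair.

T_C = 171 °F → (171 − 32) × 5/9 = 77.22 °C = 350.37 K.
Two reversible stages in series are equivalent to a single Carnot engine between T_H and T_C, so η_total = 1 − T_C/T_H = 1 − 350.37/1731.00 = 0.7976.
W_total = η_total · Q_H = 0.7976 × 383 = 305 kW.

Ẇ_total ≈ 305 kW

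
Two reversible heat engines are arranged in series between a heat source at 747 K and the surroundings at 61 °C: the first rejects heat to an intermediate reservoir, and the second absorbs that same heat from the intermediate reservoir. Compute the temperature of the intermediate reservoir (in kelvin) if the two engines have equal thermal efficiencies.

T_C = 61 °C → 61 + 273.15 = 334.15 K.
Equal efficiencies require 1 − T_m/T_H = 1 − T_C/T_m, i.e. T_m/T_H = T_C/T_m, so T_m = √(T_H·T_C) = √(747.00 × 334.15) = 500 K.

T_m ≈ 500 K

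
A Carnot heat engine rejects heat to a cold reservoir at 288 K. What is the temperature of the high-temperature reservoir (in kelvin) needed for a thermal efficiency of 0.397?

From η = 1 − T_C/T_H, solving for T_H gives T_H = T_C/(1 − η) = 288.00/(1 − 0.397) = 477.6 K.

T_H ≈ 477.6 K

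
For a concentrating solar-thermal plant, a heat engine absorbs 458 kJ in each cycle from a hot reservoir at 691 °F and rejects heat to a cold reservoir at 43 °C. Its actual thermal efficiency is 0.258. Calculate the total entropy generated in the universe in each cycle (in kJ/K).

ΔS_univ ≈ 0.358 kJ/K

T_H = 691 °F → (691 − 32) × 5/9 = 366.11 °C = 639.26 K.
T_C = 43 °C → 43 + 273.15 = 316.15 K.
W = η·Q_H = 0.258 × 458 = 118.2 kJ, so Q_C = Q_H − W = 339.8 kJ.
Reservoir entropy changes: ΔS_H = −Q_H/T_H = −458/639.26 = -0.7165 kJ/K and ΔS_C = +Q_C/T_C = 339.8/316.15 = 1.075 kJ/K.
ΔS_univ = −Q_H/T_H + Q_C/T_C = 0.358 kJ/K (> 0, since η = 0.258 < η_Carnot = 0.505).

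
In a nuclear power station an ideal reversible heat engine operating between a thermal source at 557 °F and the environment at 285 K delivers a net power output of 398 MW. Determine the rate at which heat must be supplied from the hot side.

T_H = 557 °F → (557 − 32) × 5/9 = 291.67 °C = 564.82 K.
Since the cycle is reversible, η = 1 − T_C/T_H = 1 − 285.00/564.82 = 0.4954.
Q_H = W/η = 398/0.4954 = 803 MW.

Q̇_H ≈ 803 MW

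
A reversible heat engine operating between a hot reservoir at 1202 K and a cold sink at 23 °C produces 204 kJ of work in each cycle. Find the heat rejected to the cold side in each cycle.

T_C = 23 °C → 23 + 273.15 = 296.15 K.
For a reversible engine, η = 1 − T_C/T_H = 1 − 296.15/1202.00 = 0.7536.
Since Q_C/Q_H = T_C/T_H and Q_H = W/η, Q_C = W·T_C/(T_H − T_C) = 204 × 296.15/905.85 = 66.7 kJ.

Q_C ≈ 66.7 kJ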